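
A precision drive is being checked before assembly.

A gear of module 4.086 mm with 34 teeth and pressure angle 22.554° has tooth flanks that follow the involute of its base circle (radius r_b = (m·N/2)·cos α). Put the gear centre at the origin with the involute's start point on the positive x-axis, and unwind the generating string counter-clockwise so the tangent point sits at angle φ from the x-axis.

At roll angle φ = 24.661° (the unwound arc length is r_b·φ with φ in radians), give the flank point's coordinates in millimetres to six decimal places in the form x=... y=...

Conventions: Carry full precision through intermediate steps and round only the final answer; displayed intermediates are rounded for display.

single-mesh involute tooth geometry (34T wheel at module 4.086)
pitch radius r_p = m·N/2 = 4.086·34/2 = 69.462000
base radius r_b = r_p·cos α = 69.462000·cos 22.554° = 64.149439
roll angle φ = 24.661° = 0.43041565 rad
x = r_b·(cos φ + φ·sin φ) = 69.819140
y = r_b·(sin φ − φ·cos φ) = 1.673666

x=69.819140 y=1.673666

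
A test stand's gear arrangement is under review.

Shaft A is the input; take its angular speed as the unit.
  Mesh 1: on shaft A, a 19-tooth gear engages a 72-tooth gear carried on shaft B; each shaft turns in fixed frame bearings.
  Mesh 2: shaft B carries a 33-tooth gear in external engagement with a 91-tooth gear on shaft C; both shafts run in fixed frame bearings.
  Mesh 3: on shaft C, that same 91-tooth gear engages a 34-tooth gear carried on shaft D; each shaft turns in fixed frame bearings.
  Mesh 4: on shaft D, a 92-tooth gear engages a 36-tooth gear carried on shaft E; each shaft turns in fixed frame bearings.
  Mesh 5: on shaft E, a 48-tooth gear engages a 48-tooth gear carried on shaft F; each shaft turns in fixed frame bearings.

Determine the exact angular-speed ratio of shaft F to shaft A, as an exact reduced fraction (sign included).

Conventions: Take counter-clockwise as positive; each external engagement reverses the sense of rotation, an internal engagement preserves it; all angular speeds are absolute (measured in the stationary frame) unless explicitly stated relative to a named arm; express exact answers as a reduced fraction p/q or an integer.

class = fixed-axis compound train [5 meshes; 5 ratios multiply, 5 sense flips]
mesh 1 [19T→72T]: running ratio 19/72, sense −
mesh 2 [33T→91T]: running ratio 209/2184, sense +
mesh 3 [91T→34T]: running ratio 209/816, sense −
mesh 4 [92T→36T]: running ratio 4807/7344, sense +
mesh 5 [48T→48T]: running ratio 4807/7344, sense −
ω_out/ω_in = -4807/7344

-4807/7344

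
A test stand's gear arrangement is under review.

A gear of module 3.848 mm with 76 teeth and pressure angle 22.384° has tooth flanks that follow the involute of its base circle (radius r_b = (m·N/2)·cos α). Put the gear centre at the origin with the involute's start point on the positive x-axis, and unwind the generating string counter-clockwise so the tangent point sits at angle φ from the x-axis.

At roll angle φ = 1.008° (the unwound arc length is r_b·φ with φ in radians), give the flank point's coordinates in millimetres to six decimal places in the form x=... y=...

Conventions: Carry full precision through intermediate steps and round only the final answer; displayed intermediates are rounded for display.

x=135.227297 y=0.000245

recognized (one wheel, involute flank): single-mesh tooth geometry, m = 3.848, N = 76
pitch radius r_p = m·N/2 = 3.848·76/2 = 146.224000
base radius r_b = r_p·cos α = 146.224000·cos 22.384° = 135.206374
roll angle φ = 1.008° = 0.01759292 rad
x = r_b·(cos φ + φ·sin φ) = 135.227297
y = r_b·(sin φ − φ·cos φ) = 0.000245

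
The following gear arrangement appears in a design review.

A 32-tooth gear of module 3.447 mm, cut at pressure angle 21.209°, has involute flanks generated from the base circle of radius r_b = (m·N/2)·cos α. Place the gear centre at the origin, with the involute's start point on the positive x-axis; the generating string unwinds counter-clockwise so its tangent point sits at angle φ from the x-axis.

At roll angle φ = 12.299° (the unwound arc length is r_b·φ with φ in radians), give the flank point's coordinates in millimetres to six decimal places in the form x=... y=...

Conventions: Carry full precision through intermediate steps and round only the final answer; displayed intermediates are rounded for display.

recognized (one wheel, involute flank): single-mesh tooth geometry, m = 3.447, N = 32
pitch radius r_p = m·N/2 = 3.447·32/2 = 55.152000
base radius r_b = r_p·cos α = 55.152000·cos 21.209° = 51.416389
roll angle φ = 12.299° = 0.21465804 rad
x = r_b·(cos φ + φ·sin φ) = 52.587362
y = r_b·(sin φ − φ·cos φ) = 0.168741

x=52.587362 y=0.168741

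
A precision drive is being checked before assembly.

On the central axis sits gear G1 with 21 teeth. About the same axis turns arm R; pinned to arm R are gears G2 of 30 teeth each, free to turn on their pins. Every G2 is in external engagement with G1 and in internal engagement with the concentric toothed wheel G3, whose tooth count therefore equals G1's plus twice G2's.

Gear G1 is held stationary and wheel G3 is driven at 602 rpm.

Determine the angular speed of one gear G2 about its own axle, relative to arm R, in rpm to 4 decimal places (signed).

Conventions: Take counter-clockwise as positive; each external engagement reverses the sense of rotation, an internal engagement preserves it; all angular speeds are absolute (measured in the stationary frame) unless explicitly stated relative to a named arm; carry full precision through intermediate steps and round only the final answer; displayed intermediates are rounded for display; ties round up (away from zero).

+334.6412 rpm

recognized (axles ride arm R): planetary set, 21/30/81 teeth
normalise by the input: solve with ω_ring = 1, then scale by 602 rpm
ring teeth: 21 + 2·30 = 81
21(ω_sun−ω_arm) = −81(ω_ring−ω_arm),  ω_sun = 0, ω_ring = 1
21(0−ω_arm) = −81(1−ω_arm)  ⇒  102·ω_arm = 81  ⇒  ω_arm = 27/34
sun–planet mesh: 21·(0−27/34) = −30·(ω_p−ω_arm)  ⇒  ω_p−ω_arm = 189/340
scale: ω_p−ω_arm = 189/340 × 602 rpm = +334.6412 rpm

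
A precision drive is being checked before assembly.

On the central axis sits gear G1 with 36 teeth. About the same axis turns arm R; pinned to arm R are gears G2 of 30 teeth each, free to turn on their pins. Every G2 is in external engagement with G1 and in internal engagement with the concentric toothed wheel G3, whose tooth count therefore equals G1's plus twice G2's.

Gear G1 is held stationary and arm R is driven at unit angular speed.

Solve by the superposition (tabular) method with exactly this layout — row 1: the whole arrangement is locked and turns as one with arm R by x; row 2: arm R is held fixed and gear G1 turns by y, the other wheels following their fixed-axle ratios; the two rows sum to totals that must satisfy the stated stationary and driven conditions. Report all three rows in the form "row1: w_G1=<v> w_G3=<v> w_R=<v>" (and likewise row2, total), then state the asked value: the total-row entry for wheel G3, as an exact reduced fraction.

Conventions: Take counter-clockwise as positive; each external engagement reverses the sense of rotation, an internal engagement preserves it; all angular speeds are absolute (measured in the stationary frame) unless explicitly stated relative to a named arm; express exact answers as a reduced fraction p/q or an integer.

row1: w_G1=1 w_G3=1 w_R=1
row2: w_G1=-1 w_G3=3/8 w_R=0
total: w_G1=0 w_G3=11/8 w_R=1
asked value: 11/8

planetary set (36T centre, 30T on arm, 96T internal) — Willis relation
row 1 — lock + rotate with arm: ω_sun = ω_ring = ω_arm = x
row 2: sun turns y, ring = −(36/96)·y, arm 0
boundary: total ω_sun = x + y = 0 and total ω_arm = x = 1  ⇒  y = -1, x = 1
row 2 ring = −(36/96)·(-1) = 3/8
totals (row 1 + row 2): sun 1 + (-1) = 0, ring 1 + 3/8 = 11/8, arm 1 + 0 = 1
asked cell (total, ring) = 11/8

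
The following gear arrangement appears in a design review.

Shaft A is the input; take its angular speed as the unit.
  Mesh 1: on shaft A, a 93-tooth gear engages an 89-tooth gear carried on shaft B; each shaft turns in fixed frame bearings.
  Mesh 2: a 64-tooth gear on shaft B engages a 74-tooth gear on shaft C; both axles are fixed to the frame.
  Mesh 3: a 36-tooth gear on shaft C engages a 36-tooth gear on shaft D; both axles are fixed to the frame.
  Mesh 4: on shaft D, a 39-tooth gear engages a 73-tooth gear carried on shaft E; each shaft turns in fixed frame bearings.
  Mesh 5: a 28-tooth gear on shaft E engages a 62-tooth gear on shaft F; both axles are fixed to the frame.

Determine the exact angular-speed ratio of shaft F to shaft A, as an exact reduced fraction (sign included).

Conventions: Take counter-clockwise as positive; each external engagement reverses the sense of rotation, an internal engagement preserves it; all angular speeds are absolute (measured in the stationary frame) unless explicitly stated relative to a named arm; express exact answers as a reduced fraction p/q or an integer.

-52416/240389

class = fixed-axis compound train [5 meshes; 5 ratios multiply, 5 sense flips]
mesh 1 [93T→89T]: running ratio 93/89, sense −
mesh 2 [64T→74T]: running ratio 2976/3293, sense +
mesh 3 [36T→36T]: running ratio 2976/3293, sense −
mesh 4 [39T→73T]: running ratio 116064/240389, sense +
mesh 5 [28T→62T]: running ratio 52416/240389, sense −
ω_out/ω_in = -52416/240389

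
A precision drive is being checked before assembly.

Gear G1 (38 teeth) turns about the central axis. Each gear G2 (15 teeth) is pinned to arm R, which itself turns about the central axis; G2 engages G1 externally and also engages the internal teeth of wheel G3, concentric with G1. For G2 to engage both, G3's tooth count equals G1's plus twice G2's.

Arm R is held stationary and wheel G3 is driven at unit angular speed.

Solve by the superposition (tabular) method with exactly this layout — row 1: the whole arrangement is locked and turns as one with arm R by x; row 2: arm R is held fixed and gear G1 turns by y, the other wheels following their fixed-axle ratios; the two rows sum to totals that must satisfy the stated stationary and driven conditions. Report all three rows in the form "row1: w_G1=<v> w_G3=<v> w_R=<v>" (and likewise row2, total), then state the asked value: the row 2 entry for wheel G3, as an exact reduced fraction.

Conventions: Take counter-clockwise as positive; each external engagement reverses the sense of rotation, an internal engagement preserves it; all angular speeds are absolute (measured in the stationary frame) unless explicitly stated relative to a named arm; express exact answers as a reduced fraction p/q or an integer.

topology: planetary set — G1 38T / G2 15T / G3 68T, arm = carrier (Willis)
row 1: whole set turns with the arm by x
row 2 — arm fixed, fixed-axis ratios: sun y, ring −(38/68)·y, arm 0
boundary: total ω_arm = x = 0 and total ω_ring = x − (38/68)·y = 1  ⇒  y = -34/19, x = 0
row 2 ring = −(38/68)·(-34/19) = 1
totals (row 1 + row 2): sun 0 + (-34/19) = -34/19, ring 0 + 1 = 1, arm 0 + 0 = 0
asked cell (row2, ring) = 1

row1: w_G1=0 w_G3=0 w_R=0
row2: w_G1=-34/19 w_G3=1 w_R=0
total: w_G1=-34/19 w_G3=1 w_R=0
asked value: 1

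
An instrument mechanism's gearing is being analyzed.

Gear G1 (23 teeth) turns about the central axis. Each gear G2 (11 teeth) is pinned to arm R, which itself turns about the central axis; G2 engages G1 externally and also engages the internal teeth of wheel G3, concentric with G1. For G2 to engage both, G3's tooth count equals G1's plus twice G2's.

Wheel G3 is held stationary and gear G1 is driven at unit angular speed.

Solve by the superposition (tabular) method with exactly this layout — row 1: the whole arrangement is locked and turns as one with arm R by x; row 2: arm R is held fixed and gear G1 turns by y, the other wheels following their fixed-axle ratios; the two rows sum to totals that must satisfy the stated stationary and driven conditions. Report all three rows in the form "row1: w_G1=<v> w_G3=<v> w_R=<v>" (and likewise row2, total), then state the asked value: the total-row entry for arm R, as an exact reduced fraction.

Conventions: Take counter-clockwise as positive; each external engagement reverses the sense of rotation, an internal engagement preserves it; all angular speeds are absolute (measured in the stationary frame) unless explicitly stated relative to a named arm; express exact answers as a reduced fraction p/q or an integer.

row1: w_G1=23/68 w_G3=23/68 w_R=23/68
row2: w_G1=45/68 w_G3=-23/68 w_R=0
total: w_G1=1 w_G3=0 w_R=23/68
asked value: 23/68

planetary set (23T centre, 11T on arm, 45T internal) — Willis relation
superposition row 1 [locked train]: every member turns x
superposition row 2 [arm held]: sun y, ring −(23/45)·y, arm 0
boundary: total ω_ring = x − (23/45)·y = 0 and total ω_sun = x + y = 1  ⇒  y = 45/68, x = 23/68
row 2 ring = −(23/45)·45/68 = -23/68
totals (row 1 + row 2): sun 23/68 + 45/68 = 1, ring 23/68 + (-23/68) = 0, arm 23/68 + 0 = 23/68
asked cell (total, arm) = 23/68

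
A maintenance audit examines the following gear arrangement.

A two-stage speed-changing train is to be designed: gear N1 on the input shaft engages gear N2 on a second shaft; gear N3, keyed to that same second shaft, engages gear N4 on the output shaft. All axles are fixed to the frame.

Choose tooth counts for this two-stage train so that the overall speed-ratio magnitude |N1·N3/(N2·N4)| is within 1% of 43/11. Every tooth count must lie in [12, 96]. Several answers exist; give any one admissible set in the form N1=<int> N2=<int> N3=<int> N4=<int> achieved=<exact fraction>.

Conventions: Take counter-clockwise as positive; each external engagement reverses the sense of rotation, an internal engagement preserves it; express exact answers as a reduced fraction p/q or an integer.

class = fixed-axis compound train [2-stage, 43/11 wanted]
target = 43/11 in lowest terms: an exact hit needs N1·N3 = k·43 and N2·N4 = k·11 for one integer k, every count in [12, 96]; additionally prefer no 1:1 stage (N1 ≠ N2, N3 ≠ N4)
k = 1…23: no 1:1-free in-range split of k·43 and k·11 into factor pairs; take k = 24
k = 24: N1·N3 = 1032 = 12·86, N2·N4 = 264 = 22·12
achieved = 12·86/(22·12) = 43/11; |achieved − target| = 0 ≤ 43/1100 ✓

N1=12 N2=22 N3=86 N4=12 achieved=43/11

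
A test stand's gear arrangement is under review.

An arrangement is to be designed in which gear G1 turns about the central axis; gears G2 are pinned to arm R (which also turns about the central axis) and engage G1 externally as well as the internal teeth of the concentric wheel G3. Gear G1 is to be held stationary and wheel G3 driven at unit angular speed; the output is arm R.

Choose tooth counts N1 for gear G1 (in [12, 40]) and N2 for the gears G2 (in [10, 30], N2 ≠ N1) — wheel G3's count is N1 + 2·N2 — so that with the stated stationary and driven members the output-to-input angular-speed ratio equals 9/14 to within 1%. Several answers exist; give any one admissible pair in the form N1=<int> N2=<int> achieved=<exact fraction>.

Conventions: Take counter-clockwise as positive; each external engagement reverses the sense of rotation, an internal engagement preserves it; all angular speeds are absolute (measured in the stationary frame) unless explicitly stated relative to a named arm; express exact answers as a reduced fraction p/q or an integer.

N1=25 N2=10 achieved=9/14

planetary set to be sized for 9/14 (Willis relation)
Willis with ω_sun = 0: ω_arm/ω_ring = N3/(N1+N3); set equal to 9/14  ⇒  N3/N1 = (9/14)/(1 − 9/14) = 9/5
N3 = N1 + 2·N2  ⇒  N2/N1 = (N3/N1 − 1)/2 = (9/5 − 1)/2 = 2/5
smallest multiple with N1 ≥ 12 and N2 ≥ 10: k = 5  ⇒  N1 = 5·5 = 25, N2 = 5·2 = 10 (N1 ≤ 40, N2 ≤ 30, N2 ≠ N1 ✓), N3 = 25 + 2·10 = 45
check: N3/(N1+N3) with N1 = 25, N3 = 45 gives 9/14; |achieved − target| = 0 ≤ 9/1400 ✓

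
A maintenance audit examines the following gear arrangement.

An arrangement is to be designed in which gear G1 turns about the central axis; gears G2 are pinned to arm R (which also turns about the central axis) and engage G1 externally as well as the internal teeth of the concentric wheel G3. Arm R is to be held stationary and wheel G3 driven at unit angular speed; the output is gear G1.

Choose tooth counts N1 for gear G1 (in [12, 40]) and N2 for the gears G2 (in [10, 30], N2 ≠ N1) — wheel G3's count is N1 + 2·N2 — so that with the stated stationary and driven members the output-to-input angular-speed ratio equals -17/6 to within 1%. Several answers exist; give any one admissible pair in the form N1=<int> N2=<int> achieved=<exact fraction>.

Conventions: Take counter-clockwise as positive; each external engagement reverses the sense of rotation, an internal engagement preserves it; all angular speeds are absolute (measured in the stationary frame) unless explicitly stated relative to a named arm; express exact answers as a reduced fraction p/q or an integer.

N1=12 N2=11 achieved=-17/6

topology: planetary set — design target -17/6, arm = carrier (Willis)
Willis with ω_arm = 0: ω_sun/ω_ring = −N3/N1; set equal to -17/6  ⇒  N3/N1 = −(-17/6) = 17/6
N3 = N1 + 2·N2  ⇒  N2/N1 = (N3/N1 − 1)/2 = (17/6 − 1)/2 = 11/12
smallest multiple with N1 ≥ 12 and N2 ≥ 10: k = 1  ⇒  N1 = 1·12 = 12, N2 = 1·11 = 11 (N1 ≤ 40, N2 ≤ 30, N2 ≠ N1 ✓), N3 = 12 + 2·11 = 34
check: −N3/N1 with N1 = 12, N3 = 34 gives -17/6; |achieved − target| = 0 ≤ 17/600 ✓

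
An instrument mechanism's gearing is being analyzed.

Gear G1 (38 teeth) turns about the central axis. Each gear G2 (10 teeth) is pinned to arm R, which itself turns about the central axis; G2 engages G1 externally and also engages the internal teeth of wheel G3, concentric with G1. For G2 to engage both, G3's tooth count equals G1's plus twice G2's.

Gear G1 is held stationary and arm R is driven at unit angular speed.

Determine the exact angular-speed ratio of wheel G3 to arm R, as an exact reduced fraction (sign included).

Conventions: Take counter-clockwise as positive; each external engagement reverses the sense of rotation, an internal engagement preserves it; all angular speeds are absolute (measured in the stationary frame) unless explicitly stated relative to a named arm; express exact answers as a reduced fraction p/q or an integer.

topology: planetary set — G1 38T / G2 10T / G3 58T, arm = carrier (Willis)
ring teeth: 38 + 2·10 = 58
38(ω_sun−ω_arm) = −58(ω_ring−ω_arm),  ω_sun = 0, ω_arm = 1
ω_ring = 1 − (38/58)(0−1) = 48/29
ω_out/ω_in = 48/29

48/29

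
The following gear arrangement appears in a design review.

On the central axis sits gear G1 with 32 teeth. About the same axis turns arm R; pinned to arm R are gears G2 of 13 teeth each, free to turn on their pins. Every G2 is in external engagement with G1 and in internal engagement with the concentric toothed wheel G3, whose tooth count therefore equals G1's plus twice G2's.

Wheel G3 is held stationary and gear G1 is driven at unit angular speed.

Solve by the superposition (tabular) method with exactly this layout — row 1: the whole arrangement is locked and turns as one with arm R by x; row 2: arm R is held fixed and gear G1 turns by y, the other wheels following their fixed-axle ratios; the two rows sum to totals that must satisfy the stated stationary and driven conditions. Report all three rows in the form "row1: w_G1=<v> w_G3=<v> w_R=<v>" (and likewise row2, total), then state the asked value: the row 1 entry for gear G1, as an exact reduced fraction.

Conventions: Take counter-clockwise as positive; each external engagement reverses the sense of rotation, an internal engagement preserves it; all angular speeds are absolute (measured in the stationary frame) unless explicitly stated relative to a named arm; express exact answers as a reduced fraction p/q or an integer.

planetary set (32T centre, 13T on arm, 58T internal) — Willis relation
row 1 — lock + rotate with arm: ω_sun = ω_ring = ω_arm = x
superposition row 2 [arm held]: sun y, ring −(32/58)·y, arm 0
boundary: total ω_ring = x − (32/58)·y = 0 and total ω_sun = x + y = 1  ⇒  y = 29/45, x = 16/45
row 2 ring = −(32/58)·29/45 = -16/45
totals (row 1 + row 2): sun 16/45 + 29/45 = 1, ring 16/45 + (-16/45) = 0, arm 16/45 + 0 = 16/45
asked cell (row1, sun) = 16/45

row1: w_G1=16/45 w_G3=16/45 w_R=16/45
row2: w_G1=29/45 w_G3=-16/45 w_R=0
total: w_G1=1 w_G3=0 w_R=16/45
asked value: 16/45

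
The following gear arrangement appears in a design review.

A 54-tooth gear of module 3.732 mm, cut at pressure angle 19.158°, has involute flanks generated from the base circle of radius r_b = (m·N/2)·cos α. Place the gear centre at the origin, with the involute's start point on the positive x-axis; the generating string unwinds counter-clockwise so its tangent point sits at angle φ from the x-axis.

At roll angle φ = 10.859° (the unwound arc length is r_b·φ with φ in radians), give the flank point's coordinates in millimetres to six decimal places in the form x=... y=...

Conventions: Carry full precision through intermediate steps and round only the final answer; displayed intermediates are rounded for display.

x=96.877572 y=0.215219

topology: single-mesh involute geometry — m = 3.732, N = 54
pitch radius r_p = m·N/2 = 3.732·54/2 = 100.764000
base radius r_b = r_p·cos α = 100.764000·cos 19.158° = 95.183406
roll angle φ = 10.859° = 0.18952530 rad
x = r_b·(cos φ + φ·sin φ) = 96.877572
y = r_b·(sin φ − φ·cos φ) = 0.215219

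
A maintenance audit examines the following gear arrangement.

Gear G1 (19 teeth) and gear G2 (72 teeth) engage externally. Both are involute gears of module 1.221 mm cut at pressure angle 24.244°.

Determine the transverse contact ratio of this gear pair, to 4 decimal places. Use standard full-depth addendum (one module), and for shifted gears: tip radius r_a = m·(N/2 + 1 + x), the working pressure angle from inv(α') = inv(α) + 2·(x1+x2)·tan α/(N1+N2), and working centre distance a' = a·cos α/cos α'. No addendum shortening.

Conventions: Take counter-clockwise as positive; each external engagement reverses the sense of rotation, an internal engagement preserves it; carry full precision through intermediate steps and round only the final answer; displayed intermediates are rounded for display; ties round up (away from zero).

single-mesh involute tooth geometry (19T engaging 72T at module 1.221)
base radii: r_b1 = 10.576483, r_b2 = 40.079303
tip radii: r_a1 = 12.820500, r_a2 = 45.177000
no profile shift: α' = α, a' = a
action lengths: √(r_a1²−r_b1²) = 7.245912, √(r_a2²−r_b2²) = 20.847322
base pitch p_b = π·m·cos α = 3.497579
CR = (7.245912 + 20.847322 − 55.555500·sin 24.24400°)/3.497579 = 1.509858
contact ratio ≈ 1.5099

1.5099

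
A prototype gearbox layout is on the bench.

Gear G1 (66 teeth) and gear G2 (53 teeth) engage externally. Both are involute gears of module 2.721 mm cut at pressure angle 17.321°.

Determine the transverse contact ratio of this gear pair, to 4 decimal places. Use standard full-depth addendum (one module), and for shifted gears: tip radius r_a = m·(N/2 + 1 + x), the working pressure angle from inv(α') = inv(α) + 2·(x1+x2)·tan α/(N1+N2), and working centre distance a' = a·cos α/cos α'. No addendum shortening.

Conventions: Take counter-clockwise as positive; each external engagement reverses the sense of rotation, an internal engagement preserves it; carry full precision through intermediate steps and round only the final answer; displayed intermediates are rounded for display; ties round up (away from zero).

1.9522

class = single-mesh tooth geometry [involute pair 66T × 53T, m = 2.721]
base radii: r_b1 = 85.721044, r_b2 = 68.836596
tip radii: r_a1 = 92.514000, r_a2 = 74.827500
no profile shift: α' = α, a' = a
action lengths: √(r_a1²−r_b1²) = 34.795730, √(r_a2²−r_b2²) = 29.337311
base pitch p_b = π·m·cos α = 8.160624
CR = (34.795730 + 29.337311 − 161.899500·sin 17.32100°)/8.160624 = 1.952246
contact ratio ≈ 1.9522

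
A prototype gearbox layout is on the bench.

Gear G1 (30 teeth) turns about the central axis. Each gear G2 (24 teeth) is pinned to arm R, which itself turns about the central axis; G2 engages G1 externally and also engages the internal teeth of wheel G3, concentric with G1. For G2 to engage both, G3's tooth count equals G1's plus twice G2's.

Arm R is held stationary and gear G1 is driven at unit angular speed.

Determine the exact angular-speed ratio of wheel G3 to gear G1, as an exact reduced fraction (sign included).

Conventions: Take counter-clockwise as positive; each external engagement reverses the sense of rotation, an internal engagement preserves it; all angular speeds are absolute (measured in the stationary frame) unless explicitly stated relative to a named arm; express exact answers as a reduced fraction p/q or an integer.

-5/13

class = planetary set [G3 = 30+2·24 = 78; Willis about the carrier]
ring teeth: 30 + 2·24 = 78
30(ω_sun−ω_arm) = −78(ω_ring−ω_arm),  ω_arm = 0, ω_sun = 1
ω_ring = 0 − (30/78)(1−0) = -5/13
ω_out/ω_in = -5/13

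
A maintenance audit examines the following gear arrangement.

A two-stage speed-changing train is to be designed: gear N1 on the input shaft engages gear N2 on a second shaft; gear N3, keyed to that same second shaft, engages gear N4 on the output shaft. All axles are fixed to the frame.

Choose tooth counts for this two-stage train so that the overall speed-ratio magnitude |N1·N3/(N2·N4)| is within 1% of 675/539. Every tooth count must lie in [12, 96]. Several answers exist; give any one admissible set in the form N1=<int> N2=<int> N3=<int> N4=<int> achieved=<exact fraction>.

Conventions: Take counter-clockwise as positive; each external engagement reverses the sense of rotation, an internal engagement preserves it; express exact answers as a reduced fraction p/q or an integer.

N1=15 N2=14 N3=90 N4=77 achieved=675/539

class = fixed-axis compound train [2-stage, 675/539 wanted]
target = 675/539 in lowest terms: an exact hit needs N1·N3 = k·675 and N2·N4 = k·539 for one integer k, every count in [12, 96]; additionally prefer no 1:1 stage (N1 ≠ N2, N3 ≠ N4)
k = 1: no 1:1-free in-range split of k·675 and k·539 into factor pairs; take k = 2
k = 2: N1·N3 = 1350 = 15·90, N2·N4 = 1078 = 14·77
achieved = 15·90/(14·77) = 675/539; |achieved − target| = 0 ≤ 27/2156 ✓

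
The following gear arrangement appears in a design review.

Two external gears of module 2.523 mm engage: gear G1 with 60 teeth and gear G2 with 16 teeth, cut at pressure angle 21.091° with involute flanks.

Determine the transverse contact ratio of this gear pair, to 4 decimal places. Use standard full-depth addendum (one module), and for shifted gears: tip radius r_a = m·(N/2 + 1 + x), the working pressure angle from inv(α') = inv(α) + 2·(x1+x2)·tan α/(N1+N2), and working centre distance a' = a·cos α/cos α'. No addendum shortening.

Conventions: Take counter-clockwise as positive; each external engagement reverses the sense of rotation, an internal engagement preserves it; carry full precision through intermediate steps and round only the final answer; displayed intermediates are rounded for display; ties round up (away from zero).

1.5963

single-mesh involute tooth geometry (60T engaging 16T at module 2.523)
base radii: r_b1 = 70.619532, r_b2 = 18.831875
tip radii: r_a1 = 78.213000, r_a2 = 22.707000
no profile shift: α' = α, a' = a
action lengths: √(r_a1²−r_b1²) = 33.617778, √(r_a2²−r_b2²) = 12.687329
base pitch p_b = π·m·cos α = 7.395260
CR = (33.617778 + 12.687329 − 95.874000·sin 21.09100°)/7.395260 = 1.596269
contact ratio ≈ 1.5963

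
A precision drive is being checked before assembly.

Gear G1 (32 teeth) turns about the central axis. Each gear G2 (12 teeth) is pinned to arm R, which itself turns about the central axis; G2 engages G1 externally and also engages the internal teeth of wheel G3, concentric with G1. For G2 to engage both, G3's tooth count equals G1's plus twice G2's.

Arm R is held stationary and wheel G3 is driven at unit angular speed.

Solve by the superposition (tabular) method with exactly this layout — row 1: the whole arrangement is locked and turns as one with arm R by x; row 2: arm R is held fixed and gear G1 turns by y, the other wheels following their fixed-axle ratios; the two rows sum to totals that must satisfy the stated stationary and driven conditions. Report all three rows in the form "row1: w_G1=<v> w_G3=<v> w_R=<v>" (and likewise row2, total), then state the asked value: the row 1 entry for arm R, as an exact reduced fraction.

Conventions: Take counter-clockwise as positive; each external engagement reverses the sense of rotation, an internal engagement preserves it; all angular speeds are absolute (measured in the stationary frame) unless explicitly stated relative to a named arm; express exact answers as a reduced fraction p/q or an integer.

row1: w_G1=0 w_G3=0 w_R=0
row2: w_G1=-7/4 w_G3=1 w_R=0
total: w_G1=-7/4 w_G3=1 w_R=0
asked value: 0

class = planetary set [G3 = 32+2·12 = 56; Willis about the carrier]
row 1: whole set turns with the arm by x
row 2 — arm fixed, fixed-axis ratios: sun y, ring −(32/56)·y, arm 0
boundary: total ω_arm = x = 0 and total ω_ring = x − (32/56)·y = 1  ⇒  y = -7/4, x = 0
row 2 ring = −(32/56)·(-7/4) = 1
totals (row 1 + row 2): sun 0 + (-7/4) = -7/4, ring 0 + 1 = 1, arm 0 + 0 = 0
asked cell (row1, arm) = 0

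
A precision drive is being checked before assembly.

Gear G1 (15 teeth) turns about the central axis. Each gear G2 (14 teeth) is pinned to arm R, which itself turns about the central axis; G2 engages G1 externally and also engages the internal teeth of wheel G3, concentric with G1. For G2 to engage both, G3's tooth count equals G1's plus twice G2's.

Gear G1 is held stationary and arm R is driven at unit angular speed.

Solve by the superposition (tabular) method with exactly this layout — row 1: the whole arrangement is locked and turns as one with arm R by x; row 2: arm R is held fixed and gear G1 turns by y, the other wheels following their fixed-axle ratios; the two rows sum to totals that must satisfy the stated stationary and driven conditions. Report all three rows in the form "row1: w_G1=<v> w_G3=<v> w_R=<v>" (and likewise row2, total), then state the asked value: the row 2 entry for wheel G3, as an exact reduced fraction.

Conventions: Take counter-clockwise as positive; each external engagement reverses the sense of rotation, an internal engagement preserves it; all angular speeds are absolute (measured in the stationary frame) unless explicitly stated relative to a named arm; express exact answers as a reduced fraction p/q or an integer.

row1: w_G1=1 w_G3=1 w_R=1
row2: w_G1=-1 w_G3=15/43 w_R=0
total: w_G1=0 w_G3=58/43 w_R=1
asked value: 15/43

planetary set (15T centre, 14T on arm, 43T internal) — Willis relation
row 1 (train locked, turned with arm): all members turn x
row 2 (arm held, sun turns y): ω_ring = −(15/43)·y, ω_arm = 0
boundary: total ω_sun = x + y = 0 and total ω_arm = x = 1  ⇒  y = -1, x = 1
row 2 ring = −(15/43)·(-1) = 15/43
totals (row 1 + row 2): sun 1 + (-1) = 0, ring 1 + 15/43 = 58/43, arm 1 + 0 = 1
asked cell (row2, ring) = 15/43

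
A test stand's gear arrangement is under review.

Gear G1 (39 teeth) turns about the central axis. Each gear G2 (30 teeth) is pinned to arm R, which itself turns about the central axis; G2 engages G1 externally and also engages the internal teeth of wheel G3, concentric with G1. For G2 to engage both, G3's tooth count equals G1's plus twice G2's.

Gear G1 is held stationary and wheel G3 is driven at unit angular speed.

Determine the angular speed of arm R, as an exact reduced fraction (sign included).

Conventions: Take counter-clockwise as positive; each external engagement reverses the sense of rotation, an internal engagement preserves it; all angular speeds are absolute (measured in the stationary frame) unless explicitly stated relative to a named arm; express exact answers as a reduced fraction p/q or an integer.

recognized (axles ride arm R): planetary set, 39/30/99 teeth
ring teeth: 39 + 2·30 = 99
39(ω_sun−ω_arm) = −99(ω_ring−ω_arm),  ω_sun = 0, ω_ring = 1
39(0−ω_arm) = −99(1−ω_arm)  ⇒  138·ω_arm = 99  ⇒  ω_arm = 33/46
exact speed ratio = 33/46

33/46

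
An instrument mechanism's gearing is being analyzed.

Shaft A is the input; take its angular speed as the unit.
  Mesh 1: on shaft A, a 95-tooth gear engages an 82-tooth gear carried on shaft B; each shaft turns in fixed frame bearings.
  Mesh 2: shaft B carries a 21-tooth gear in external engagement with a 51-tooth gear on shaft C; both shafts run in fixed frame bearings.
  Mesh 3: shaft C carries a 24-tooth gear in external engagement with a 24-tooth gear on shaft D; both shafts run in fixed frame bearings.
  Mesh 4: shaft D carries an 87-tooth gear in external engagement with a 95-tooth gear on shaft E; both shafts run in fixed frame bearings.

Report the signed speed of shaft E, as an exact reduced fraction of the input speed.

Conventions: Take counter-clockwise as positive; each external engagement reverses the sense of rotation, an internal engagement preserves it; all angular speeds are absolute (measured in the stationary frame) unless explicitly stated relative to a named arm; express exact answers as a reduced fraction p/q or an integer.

4-mesh fixed-axis compound train (all bearings frame-fixed)
mesh 1 [95T→82T]: |ω|/ω_in = 1×95/82 = 95/82, sense flips to −
mesh 2 [21T→51T]: |ω|/ω_in = (95/82)×21/51 = 665/1394, sense flips to +
mesh 3 [24T→24T]: |ω|/ω_in = (665/1394)×24/24 = 665/1394, sense flips to −
mesh 4 [87T→95T]: |ω|/ω_in = (665/1394)×87/95 = 609/1394, sense flips to +
signed output speed (× input speed) = 609/1394

609/1394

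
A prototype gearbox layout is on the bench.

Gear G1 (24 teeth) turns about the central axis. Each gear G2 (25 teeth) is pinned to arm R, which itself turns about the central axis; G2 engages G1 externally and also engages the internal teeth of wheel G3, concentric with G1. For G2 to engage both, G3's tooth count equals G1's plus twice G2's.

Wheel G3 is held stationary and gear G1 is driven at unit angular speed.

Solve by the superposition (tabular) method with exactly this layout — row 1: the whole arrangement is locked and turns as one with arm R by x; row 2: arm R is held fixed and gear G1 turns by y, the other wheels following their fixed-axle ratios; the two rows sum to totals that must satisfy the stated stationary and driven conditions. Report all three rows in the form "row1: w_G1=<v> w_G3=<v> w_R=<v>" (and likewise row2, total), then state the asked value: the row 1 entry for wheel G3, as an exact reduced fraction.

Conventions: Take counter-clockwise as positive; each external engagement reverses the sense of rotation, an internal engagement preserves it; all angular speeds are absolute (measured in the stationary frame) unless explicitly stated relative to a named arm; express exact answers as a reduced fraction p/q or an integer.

class = planetary set [G3 = 24+2·25 = 74; Willis about the carrier]
row 1 — lock + rotate with arm: ω_sun = ω_ring = ω_arm = x
row 2 — arm fixed, fixed-axis ratios: sun y, ring −(24/74)·y, arm 0
boundary: total ω_ring = x − (24/74)·y = 0 and total ω_sun = x + y = 1  ⇒  y = 37/49, x = 12/49
row 2 ring = −(24/74)·37/49 = -12/49
totals (row 1 + row 2): sun 12/49 + 37/49 = 1, ring 12/49 + (-12/49) = 0, arm 12/49 + 0 = 12/49
asked cell (row1, ring) = 12/49

row1: w_G1=12/49 w_G3=12/49 w_R=12/49
row2: w_G1=37/49 w_G3=-12/49 w_R=0
total: w_G1=1 w_G3=0 w_R=12/49
asked value: 12/49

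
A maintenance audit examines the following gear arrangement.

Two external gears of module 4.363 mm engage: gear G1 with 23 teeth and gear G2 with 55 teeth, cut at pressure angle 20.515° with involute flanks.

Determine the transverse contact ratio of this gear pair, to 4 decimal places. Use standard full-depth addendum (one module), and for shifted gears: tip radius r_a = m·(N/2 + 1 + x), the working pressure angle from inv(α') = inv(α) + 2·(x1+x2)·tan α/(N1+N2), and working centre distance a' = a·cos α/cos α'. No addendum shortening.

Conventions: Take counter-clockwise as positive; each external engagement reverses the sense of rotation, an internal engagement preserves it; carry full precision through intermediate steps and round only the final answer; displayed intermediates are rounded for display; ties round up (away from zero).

topology: single-mesh involute geometry — m = 4.363, 23T/55T pair
base radii: r_b1 = 46.992457, r_b2 = 112.373267
tip radii: r_a1 = 54.537500, r_a2 = 124.345500
no profile shift: α' = α, a' = a
action lengths: √(r_a1²−r_b1²) = 27.677570, √(r_a2²−r_b2²) = 53.235818
base pitch p_b = π·m·cos α = 12.837492
CR = (27.677570 + 53.235818 − 170.157000·sin 20.51500°)/12.837492 = 1.657756
contact ratio ≈ 1.6578

1.6578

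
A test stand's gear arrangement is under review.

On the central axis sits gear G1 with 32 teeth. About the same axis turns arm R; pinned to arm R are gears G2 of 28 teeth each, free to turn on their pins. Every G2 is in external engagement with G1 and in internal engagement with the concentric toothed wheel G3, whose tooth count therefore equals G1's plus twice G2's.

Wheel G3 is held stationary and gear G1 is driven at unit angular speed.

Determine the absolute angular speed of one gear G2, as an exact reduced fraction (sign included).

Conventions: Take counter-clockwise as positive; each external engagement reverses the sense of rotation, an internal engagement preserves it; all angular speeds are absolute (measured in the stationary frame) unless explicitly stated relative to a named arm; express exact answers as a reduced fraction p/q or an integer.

-4/7

class = planetary set [G3 = 32+2·28 = 88; Willis about the carrier]
ring teeth: 32 + 2·28 = 88
32(ω_sun−ω_arm) = −88(ω_ring−ω_arm),  ω_ring = 0, ω_sun = 1
32(1−ω_arm) = −88(0−ω_arm)  ⇒  120·ω_arm = 32  ⇒  ω_arm = 4/15
sun–planet mesh: 32·(1−4/15) = −28·(ω_p−ω_arm)  ⇒  ω_p−ω_arm = -88/105
ω_p = 4/15 − 88/105 = -4/7
exact speed ratio = -4/7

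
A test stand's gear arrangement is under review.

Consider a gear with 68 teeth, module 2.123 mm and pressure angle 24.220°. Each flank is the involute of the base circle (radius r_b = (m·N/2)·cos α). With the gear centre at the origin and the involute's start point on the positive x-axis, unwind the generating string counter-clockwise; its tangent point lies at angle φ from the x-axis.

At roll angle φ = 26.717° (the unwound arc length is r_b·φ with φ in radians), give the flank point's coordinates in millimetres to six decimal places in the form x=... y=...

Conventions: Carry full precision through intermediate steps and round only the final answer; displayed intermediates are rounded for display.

single-mesh involute tooth geometry (68T wheel at module 2.123)
pitch radius r_p = m·N/2 = 2.123·68/2 = 72.182000
base radius r_b = r_p·cos α = 72.182000·cos 24.220° = 65.828322
roll angle φ = 26.717° = 0.46629962 rad
x = r_b·(cos φ + φ·sin φ) = 72.600667
y = r_b·(sin φ − φ·cos φ) = 2.176778

x=72.600667 y=2.176778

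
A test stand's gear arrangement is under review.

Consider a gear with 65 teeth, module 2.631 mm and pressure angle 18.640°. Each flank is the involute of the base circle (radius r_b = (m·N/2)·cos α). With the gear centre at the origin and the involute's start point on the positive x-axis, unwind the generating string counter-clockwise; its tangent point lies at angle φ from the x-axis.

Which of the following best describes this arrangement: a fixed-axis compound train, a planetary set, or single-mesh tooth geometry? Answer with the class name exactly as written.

single-mesh tooth geometry

class = single-mesh tooth geometry [base-circle involute, m = 2.631, 65T]
classification: single-mesh tooth geometry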